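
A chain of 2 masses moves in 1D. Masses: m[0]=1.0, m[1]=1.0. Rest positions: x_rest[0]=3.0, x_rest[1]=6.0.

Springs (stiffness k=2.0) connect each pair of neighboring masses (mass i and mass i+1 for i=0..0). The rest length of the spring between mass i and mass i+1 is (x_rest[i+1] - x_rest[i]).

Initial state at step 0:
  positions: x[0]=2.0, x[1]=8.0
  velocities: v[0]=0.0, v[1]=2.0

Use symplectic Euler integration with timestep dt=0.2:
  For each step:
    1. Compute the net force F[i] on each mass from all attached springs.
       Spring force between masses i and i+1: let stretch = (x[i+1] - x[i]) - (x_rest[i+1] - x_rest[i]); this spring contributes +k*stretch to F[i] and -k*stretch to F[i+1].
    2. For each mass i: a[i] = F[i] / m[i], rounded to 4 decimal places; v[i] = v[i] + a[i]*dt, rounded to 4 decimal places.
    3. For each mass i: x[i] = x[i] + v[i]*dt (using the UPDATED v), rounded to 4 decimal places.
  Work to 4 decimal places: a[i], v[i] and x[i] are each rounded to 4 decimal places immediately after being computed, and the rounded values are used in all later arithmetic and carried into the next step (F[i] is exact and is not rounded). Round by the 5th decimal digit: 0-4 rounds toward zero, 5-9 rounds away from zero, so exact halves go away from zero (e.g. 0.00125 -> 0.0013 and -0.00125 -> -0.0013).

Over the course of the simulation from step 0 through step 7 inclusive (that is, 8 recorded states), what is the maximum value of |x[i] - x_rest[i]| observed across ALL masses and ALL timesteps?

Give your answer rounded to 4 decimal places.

Answer: 3.2579

Derivation:
Step 0: x=[2.0000 8.0000] v=[0.0000 2.0000]
Step 1: x=[2.2400 8.1600] v=[1.2000 0.8000]
Step 2: x=[2.7136 8.0864] v=[2.3680 -0.3680]
Step 3: x=[3.3770 7.8230] v=[3.3171 -1.3171]
Step 4: x=[4.1561 7.4439] v=[3.8955 -1.8955]
Step 5: x=[4.9582 7.0418] v=[4.0106 -2.0106]
Step 6: x=[5.6870 6.7130] v=[3.6440 -1.6440]
Step 7: x=[6.2579 6.5421] v=[2.8544 -0.8544]
Max displacement = 3.2579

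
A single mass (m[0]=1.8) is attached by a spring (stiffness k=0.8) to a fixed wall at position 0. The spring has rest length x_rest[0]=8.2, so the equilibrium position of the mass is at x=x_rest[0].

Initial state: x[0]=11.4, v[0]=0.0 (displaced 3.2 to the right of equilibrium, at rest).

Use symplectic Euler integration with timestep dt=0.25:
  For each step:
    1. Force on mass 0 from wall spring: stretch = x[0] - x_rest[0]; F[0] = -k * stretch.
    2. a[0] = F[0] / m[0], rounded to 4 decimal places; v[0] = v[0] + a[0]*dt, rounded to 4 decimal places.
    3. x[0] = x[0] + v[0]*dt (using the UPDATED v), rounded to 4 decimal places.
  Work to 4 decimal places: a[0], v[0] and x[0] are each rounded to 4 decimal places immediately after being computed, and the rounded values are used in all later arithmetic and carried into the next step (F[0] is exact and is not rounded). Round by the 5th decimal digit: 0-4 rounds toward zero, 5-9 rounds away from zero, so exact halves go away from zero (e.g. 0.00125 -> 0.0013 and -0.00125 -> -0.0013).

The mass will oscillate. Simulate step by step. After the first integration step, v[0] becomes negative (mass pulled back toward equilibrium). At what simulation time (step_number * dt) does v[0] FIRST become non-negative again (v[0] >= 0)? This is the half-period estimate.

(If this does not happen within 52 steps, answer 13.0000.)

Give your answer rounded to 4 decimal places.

Answer: 4.7500

Derivation:
Step 0: x=[11.4000] v=[0.0000]
Step 1: x=[11.3111] v=[-0.3556]
Step 2: x=[11.1358] v=[-0.7013]
Step 3: x=[10.8789] v=[-1.0275]
Step 4: x=[10.5476] v=[-1.3252]
Step 5: x=[10.1511] v=[-1.5861]
Step 6: x=[9.7004] v=[-1.8029]
Step 7: x=[9.2080] v=[-1.9696]
Step 8: x=[8.6876] v=[-2.0816]
Step 9: x=[8.1537] v=[-2.1358]
Step 10: x=[7.6210] v=[-2.1307]
Step 11: x=[7.1044] v=[-2.0664]
Step 12: x=[6.6182] v=[-1.9447]
Step 13: x=[6.1760] v=[-1.7690]
Step 14: x=[5.7900] v=[-1.5441]
Step 15: x=[5.4709] v=[-1.2763]
Step 16: x=[5.2276] v=[-0.9731]
Step 17: x=[5.0669] v=[-0.6428]
Step 18: x=[4.9932] v=[-0.2947]
Step 19: x=[5.0086] v=[0.0616]
First v>=0 after going negative at step 19, time=4.7500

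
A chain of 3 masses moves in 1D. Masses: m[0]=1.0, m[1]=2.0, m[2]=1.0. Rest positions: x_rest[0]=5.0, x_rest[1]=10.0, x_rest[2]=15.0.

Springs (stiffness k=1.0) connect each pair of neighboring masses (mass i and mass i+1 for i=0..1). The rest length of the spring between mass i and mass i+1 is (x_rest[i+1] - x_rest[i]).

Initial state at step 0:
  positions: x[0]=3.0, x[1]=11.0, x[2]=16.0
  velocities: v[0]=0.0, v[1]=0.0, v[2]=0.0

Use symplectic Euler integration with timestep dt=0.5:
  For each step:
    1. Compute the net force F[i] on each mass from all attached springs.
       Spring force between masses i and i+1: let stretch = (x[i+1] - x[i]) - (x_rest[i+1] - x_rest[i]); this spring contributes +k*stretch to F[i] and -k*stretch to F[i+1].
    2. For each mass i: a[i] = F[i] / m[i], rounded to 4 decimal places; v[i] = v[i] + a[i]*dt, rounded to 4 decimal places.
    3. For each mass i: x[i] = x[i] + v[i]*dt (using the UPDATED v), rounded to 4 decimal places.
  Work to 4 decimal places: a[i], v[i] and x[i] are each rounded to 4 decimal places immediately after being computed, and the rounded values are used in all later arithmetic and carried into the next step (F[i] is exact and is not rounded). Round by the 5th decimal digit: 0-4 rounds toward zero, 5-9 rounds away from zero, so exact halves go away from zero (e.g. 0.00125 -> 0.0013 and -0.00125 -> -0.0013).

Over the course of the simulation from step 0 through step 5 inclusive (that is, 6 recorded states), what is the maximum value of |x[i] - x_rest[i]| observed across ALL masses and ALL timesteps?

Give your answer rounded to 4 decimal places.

Step 0: x=[3.0000 11.0000 16.0000] v=[0.0000 0.0000 0.0000]
Step 1: x=[3.7500 10.6250 16.0000] v=[1.5000 -0.7500 0.0000]
Step 2: x=[4.9688 10.0625 15.9063] v=[2.4375 -1.1250 -0.1875]
Step 3: x=[6.2110 9.5938 15.6016] v=[2.4844 -0.9375 -0.6094]
Step 4: x=[7.0489 9.4532 15.0450] v=[1.6758 -0.2813 -1.1133]
Step 5: x=[7.2379 9.7110 14.3404] v=[0.3780 0.5156 -1.4092]
Max displacement = 2.2379

Answer: 2.2379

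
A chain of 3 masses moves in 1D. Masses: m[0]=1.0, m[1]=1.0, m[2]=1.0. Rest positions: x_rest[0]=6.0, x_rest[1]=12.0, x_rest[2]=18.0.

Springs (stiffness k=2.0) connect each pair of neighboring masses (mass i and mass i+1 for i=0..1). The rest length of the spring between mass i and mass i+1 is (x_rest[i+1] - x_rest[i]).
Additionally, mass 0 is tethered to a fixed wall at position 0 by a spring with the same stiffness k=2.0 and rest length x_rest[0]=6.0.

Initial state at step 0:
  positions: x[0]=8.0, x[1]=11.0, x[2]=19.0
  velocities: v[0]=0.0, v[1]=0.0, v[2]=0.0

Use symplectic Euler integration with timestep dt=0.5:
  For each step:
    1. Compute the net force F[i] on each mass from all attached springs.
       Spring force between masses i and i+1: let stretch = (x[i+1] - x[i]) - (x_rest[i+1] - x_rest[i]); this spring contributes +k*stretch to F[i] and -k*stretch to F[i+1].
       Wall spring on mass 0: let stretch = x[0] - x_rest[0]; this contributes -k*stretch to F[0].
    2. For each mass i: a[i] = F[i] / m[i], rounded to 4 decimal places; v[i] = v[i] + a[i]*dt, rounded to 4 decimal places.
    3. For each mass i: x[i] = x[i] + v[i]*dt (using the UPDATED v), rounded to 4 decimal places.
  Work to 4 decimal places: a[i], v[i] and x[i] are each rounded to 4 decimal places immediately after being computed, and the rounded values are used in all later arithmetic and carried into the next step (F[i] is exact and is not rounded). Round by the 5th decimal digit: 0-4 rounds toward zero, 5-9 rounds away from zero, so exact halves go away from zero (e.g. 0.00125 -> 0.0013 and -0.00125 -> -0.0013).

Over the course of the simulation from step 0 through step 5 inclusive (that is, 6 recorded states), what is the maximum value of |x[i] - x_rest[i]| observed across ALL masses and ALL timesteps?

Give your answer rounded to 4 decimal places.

Answer: 2.2500

Derivation:
Step 0: x=[8.0000 11.0000 19.0000] v=[0.0000 0.0000 0.0000]
Step 1: x=[5.5000 13.5000 18.0000] v=[-5.0000 5.0000 -2.0000]
Step 2: x=[4.2500 14.2500 17.7500] v=[-2.5000 1.5000 -0.5000]
Step 3: x=[5.8750 11.7500 18.7500] v=[3.2500 -5.0000 2.0000]
Step 4: x=[7.5000 9.8125 19.2500] v=[3.2500 -3.8750 1.0000]
Step 5: x=[6.5313 11.4375 18.0313] v=[-1.9375 3.2500 -2.4375]
Max displacement = 2.2500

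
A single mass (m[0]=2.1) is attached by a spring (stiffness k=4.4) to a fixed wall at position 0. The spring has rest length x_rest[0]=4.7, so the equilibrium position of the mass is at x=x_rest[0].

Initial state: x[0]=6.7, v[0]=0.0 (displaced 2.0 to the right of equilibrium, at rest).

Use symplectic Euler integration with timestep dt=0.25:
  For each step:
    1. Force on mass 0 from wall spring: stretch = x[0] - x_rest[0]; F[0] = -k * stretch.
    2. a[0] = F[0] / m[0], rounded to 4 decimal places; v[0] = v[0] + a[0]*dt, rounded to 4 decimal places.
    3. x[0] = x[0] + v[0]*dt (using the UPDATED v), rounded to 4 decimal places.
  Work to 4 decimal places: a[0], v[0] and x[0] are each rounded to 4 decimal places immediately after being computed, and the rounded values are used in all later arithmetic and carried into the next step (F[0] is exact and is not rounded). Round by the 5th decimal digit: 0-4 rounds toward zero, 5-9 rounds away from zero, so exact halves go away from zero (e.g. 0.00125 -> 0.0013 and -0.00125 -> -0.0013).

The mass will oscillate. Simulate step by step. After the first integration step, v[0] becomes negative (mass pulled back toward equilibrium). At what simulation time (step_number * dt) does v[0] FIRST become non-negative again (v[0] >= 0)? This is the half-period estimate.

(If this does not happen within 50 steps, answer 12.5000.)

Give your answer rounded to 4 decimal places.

Step 0: x=[6.7000] v=[0.0000]
Step 1: x=[6.4381] v=[-1.0476]
Step 2: x=[5.9486] v=[-1.9580]
Step 3: x=[5.2956] v=[-2.6120]
Step 4: x=[4.5646] v=[-2.9240]
Step 5: x=[3.8513] v=[-2.8531]
Step 6: x=[3.2492] v=[-2.4086]
Step 7: x=[2.8370] v=[-1.6487]
Step 8: x=[2.6688] v=[-0.6729]
Step 9: x=[2.7666] v=[0.3911]
First v>=0 after going negative at step 9, time=2.2500

Answer: 2.2500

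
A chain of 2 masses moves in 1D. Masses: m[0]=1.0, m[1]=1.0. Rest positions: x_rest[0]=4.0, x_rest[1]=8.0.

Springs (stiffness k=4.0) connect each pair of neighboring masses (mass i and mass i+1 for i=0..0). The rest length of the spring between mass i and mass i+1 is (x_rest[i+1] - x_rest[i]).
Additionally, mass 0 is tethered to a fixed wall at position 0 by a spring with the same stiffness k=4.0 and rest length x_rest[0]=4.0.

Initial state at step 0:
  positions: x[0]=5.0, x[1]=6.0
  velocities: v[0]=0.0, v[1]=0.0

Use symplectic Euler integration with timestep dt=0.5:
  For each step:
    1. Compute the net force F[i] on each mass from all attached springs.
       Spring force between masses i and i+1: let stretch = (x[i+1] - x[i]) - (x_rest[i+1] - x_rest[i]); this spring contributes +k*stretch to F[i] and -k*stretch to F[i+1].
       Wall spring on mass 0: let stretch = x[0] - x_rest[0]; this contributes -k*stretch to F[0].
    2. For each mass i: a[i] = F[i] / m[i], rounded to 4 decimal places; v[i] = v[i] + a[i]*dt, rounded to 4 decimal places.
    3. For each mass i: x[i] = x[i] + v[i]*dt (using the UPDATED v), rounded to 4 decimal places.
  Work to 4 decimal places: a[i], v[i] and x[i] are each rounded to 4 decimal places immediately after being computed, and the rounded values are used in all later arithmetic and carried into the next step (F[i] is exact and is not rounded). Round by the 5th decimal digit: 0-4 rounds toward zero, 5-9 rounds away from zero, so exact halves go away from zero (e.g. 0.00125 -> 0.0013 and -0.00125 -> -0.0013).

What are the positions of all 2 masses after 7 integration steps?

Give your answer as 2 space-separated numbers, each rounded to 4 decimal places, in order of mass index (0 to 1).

Step 0: x=[5.0000 6.0000] v=[0.0000 0.0000]
Step 1: x=[1.0000 9.0000] v=[-8.0000 6.0000]
Step 2: x=[4.0000 8.0000] v=[6.0000 -2.0000]
Step 3: x=[7.0000 7.0000] v=[6.0000 -2.0000]
Step 4: x=[3.0000 10.0000] v=[-8.0000 6.0000]
Step 5: x=[3.0000 10.0000] v=[0.0000 0.0000]
Step 6: x=[7.0000 7.0000] v=[8.0000 -6.0000]
Step 7: x=[4.0000 8.0000] v=[-6.0000 2.0000]

Answer: 4.0000 8.0000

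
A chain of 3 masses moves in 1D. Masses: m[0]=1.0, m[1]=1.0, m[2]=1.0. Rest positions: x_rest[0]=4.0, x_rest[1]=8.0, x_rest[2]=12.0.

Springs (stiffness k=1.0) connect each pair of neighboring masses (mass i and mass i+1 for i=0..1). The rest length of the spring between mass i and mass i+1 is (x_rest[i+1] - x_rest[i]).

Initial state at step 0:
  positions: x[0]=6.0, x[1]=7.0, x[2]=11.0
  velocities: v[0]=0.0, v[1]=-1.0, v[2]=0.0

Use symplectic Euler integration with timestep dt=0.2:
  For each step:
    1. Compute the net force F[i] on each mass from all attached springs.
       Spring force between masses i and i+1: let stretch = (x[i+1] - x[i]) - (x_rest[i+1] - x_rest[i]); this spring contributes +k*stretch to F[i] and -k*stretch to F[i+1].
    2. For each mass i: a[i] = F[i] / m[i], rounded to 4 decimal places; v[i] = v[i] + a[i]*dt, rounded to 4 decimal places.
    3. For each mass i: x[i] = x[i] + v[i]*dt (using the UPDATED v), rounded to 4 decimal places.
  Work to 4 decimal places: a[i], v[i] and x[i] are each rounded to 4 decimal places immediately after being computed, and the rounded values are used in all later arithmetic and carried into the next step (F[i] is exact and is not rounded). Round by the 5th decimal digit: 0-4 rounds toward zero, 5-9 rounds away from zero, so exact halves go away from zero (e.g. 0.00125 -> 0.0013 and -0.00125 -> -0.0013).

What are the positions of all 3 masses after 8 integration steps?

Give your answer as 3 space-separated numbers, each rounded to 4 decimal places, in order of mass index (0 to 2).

Step 0: x=[6.0000 7.0000 11.0000] v=[0.0000 -1.0000 0.0000]
Step 1: x=[5.8800 6.9200 11.0000] v=[-0.6000 -0.4000 0.0000]
Step 2: x=[5.6416 6.9616 10.9968] v=[-1.1920 0.2080 -0.0160]
Step 3: x=[5.2960 7.1118 10.9922] v=[-1.7280 0.7510 -0.0230]
Step 4: x=[4.8630 7.3446 10.9924] v=[-2.1648 1.1639 0.0009]
Step 5: x=[4.3693 7.6240 11.0067] v=[-2.4685 1.3971 0.0713]
Step 6: x=[3.8458 7.9085 11.0457] v=[-2.6176 1.4227 0.1948]
Step 7: x=[3.3248 8.1560 11.1192] v=[-2.6051 1.2376 0.3674]
Step 8: x=[2.8370 8.3288 11.2342] v=[-2.4389 0.8640 0.5748]

Answer: 2.8370 8.3288 11.2342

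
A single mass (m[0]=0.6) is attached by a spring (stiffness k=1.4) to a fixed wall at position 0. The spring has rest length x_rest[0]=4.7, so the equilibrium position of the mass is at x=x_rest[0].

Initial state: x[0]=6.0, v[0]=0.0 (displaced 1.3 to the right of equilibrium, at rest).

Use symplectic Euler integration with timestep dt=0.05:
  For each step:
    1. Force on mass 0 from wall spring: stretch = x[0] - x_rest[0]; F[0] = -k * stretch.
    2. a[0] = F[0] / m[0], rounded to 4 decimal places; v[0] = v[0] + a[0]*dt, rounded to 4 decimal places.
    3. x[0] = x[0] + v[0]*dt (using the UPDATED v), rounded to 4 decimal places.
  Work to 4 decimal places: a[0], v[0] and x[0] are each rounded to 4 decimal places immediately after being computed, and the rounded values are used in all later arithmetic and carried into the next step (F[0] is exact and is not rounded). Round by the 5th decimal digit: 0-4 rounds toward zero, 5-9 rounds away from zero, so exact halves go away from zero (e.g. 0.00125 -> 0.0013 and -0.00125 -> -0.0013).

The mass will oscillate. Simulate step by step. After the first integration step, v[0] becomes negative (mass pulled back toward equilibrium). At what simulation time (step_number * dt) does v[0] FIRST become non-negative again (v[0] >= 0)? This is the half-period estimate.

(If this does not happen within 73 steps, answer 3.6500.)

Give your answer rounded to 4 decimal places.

Step 0: x=[6.0000] v=[0.0000]
Step 1: x=[5.9924] v=[-0.1517]
Step 2: x=[5.9773] v=[-0.3025]
Step 3: x=[5.9547] v=[-0.4515]
Step 4: x=[5.9248] v=[-0.5979]
Step 5: x=[5.8878] v=[-0.7408]
Step 6: x=[5.8438] v=[-0.8794]
Step 7: x=[5.7932] v=[-1.0128]
Step 8: x=[5.7362] v=[-1.1403]
Step 9: x=[5.6731] v=[-1.2612]
Step 10: x=[5.6044] v=[-1.3747]
Step 11: x=[5.5304] v=[-1.4802]
Step 12: x=[5.4515] v=[-1.5771]
Step 13: x=[5.3683] v=[-1.6648]
Step 14: x=[5.2812] v=[-1.7428]
Step 15: x=[5.1907] v=[-1.8106]
Step 16: x=[5.0973] v=[-1.8679]
Step 17: x=[5.0016] v=[-1.9143]
Step 18: x=[4.9041] v=[-1.9495]
Step 19: x=[4.8054] v=[-1.9733]
Step 20: x=[4.7061] v=[-1.9856]
Step 21: x=[4.6068] v=[-1.9863]
Step 22: x=[4.5080] v=[-1.9754]
Step 23: x=[4.4104] v=[-1.9530]
Step 24: x=[4.3144] v=[-1.9192]
Step 25: x=[4.2207] v=[-1.8742]
Step 26: x=[4.1298] v=[-1.8183]
Step 27: x=[4.0422] v=[-1.7518]
Step 28: x=[3.9584] v=[-1.6751]
Step 29: x=[3.8790] v=[-1.5886]
Step 30: x=[3.8044] v=[-1.4928]
Step 31: x=[3.7350] v=[-1.3883]
Step 32: x=[3.6712] v=[-1.2757]
Step 33: x=[3.6134] v=[-1.1557]
Step 34: x=[3.5620] v=[-1.0289]
Step 35: x=[3.5172] v=[-0.8961]
Step 36: x=[3.4793] v=[-0.7581]
Step 37: x=[3.4485] v=[-0.6157]
Step 38: x=[3.4250] v=[-0.4697]
Step 39: x=[3.4090] v=[-0.3210]
Step 40: x=[3.4005] v=[-0.1704]
Step 41: x=[3.3996] v=[-0.0188]
Step 42: x=[3.4062] v=[0.1329]
First v>=0 after going negative at step 42, time=2.1000

Answer: 2.1000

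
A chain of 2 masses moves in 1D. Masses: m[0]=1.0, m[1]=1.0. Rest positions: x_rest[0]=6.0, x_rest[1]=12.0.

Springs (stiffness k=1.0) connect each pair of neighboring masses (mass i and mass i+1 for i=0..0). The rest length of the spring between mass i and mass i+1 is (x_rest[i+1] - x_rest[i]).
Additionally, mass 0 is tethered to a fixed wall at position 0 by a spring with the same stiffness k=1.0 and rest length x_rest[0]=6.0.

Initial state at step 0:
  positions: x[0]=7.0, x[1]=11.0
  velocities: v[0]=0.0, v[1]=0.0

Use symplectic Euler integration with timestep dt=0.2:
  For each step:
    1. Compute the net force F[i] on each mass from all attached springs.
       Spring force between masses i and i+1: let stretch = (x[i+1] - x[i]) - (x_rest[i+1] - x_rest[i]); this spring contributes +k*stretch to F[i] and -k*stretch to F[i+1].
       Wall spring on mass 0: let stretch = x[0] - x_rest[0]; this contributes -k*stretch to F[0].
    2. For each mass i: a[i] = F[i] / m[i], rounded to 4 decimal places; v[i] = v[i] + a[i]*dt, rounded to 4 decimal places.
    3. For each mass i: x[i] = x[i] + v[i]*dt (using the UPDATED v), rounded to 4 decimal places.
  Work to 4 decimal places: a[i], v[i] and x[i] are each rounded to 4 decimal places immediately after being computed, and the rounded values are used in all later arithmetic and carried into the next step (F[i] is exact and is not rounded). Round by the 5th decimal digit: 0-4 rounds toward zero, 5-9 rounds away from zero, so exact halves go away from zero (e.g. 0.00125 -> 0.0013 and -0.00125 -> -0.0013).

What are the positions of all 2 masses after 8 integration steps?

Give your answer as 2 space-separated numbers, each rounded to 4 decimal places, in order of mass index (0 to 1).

Answer: 4.8126 12.5439

Derivation:
Step 0: x=[7.0000 11.0000] v=[0.0000 0.0000]
Step 1: x=[6.8800 11.0800] v=[-0.6000 0.4000]
Step 2: x=[6.6528 11.2320] v=[-1.1360 0.7600]
Step 3: x=[6.3427 11.4408] v=[-1.5507 1.0442]
Step 4: x=[5.9828 11.6857] v=[-1.7996 1.2246]
Step 5: x=[5.6117 11.9425] v=[-1.8556 1.2840]
Step 6: x=[5.2693 12.1861] v=[-1.7118 1.2178]
Step 7: x=[4.9928 12.3930] v=[-1.3823 1.0344]
Step 8: x=[4.8126 12.5439] v=[-0.9008 0.7544]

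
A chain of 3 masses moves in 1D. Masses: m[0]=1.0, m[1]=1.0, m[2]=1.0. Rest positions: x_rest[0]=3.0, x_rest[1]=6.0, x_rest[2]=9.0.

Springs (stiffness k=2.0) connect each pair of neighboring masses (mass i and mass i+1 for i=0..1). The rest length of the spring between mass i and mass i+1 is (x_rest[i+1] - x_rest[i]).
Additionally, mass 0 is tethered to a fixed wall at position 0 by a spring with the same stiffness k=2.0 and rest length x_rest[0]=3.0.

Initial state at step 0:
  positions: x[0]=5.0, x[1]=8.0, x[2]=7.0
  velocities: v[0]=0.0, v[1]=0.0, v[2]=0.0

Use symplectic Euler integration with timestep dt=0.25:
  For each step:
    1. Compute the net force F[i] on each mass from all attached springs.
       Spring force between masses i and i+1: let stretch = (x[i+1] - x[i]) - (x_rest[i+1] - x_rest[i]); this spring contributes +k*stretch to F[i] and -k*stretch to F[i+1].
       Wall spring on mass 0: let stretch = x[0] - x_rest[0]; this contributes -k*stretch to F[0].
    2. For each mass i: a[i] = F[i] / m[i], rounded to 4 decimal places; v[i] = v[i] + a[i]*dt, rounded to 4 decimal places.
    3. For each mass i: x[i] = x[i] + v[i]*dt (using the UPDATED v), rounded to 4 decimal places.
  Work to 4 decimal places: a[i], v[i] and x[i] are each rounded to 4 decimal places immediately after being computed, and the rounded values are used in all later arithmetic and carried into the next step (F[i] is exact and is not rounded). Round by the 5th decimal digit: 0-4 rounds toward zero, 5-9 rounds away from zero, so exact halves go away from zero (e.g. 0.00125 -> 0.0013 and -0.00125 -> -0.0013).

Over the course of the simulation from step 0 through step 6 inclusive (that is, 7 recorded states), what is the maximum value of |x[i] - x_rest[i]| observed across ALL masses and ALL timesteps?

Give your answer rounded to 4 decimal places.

Answer: 2.2400

Derivation:
Step 0: x=[5.0000 8.0000 7.0000] v=[0.0000 0.0000 0.0000]
Step 1: x=[4.7500 7.5000 7.5000] v=[-1.0000 -2.0000 2.0000]
Step 2: x=[4.2500 6.6563 8.3750] v=[-2.0000 -3.3750 3.5000]
Step 3: x=[3.5195 5.7266 9.4102] v=[-2.9219 -3.7188 4.1407]
Step 4: x=[2.6250 4.9815 10.3599] v=[-3.5781 -2.9806 3.7989]
Step 5: x=[1.6969 4.6141 11.0123] v=[-3.7124 -1.4697 2.6097]
Step 6: x=[0.9213 4.6818 11.2400] v=[-3.1023 0.2708 0.9106]
Max displacement = 2.2400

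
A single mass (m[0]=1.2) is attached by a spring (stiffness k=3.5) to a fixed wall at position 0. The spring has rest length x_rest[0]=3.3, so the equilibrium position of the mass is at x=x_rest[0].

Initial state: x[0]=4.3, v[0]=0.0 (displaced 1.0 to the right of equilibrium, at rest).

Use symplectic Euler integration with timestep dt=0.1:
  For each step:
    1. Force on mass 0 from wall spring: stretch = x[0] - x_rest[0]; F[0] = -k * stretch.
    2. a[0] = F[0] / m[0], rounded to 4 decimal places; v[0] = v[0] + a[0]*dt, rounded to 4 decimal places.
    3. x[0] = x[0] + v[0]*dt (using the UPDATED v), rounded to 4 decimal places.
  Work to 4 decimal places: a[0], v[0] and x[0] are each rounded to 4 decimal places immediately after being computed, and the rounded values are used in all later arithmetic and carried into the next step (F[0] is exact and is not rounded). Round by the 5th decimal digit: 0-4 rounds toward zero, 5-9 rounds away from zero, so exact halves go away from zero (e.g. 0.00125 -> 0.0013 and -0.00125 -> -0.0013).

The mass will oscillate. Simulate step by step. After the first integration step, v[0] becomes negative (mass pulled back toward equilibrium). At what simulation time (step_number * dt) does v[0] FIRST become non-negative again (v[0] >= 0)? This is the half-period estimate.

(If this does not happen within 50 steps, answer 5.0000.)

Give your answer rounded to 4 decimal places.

Step 0: x=[4.3000] v=[0.0000]
Step 1: x=[4.2708] v=[-0.2917]
Step 2: x=[4.2133] v=[-0.5749]
Step 3: x=[4.1292] v=[-0.8413]
Step 4: x=[4.0209] v=[-1.0832]
Step 5: x=[3.8916] v=[-1.2935]
Step 6: x=[3.7450] v=[-1.4661]
Step 7: x=[3.5854] v=[-1.5959]
Step 8: x=[3.4175] v=[-1.6791]
Step 9: x=[3.2462] v=[-1.7134]
Step 10: x=[3.0764] v=[-1.6977]
Step 11: x=[2.9132] v=[-1.6325]
Step 12: x=[2.7612] v=[-1.5197]
Step 13: x=[2.6249] v=[-1.3626]
Step 14: x=[2.5083] v=[-1.1657]
Step 15: x=[2.4148] v=[-0.9348]
Step 16: x=[2.3471] v=[-0.6766]
Step 17: x=[2.3072] v=[-0.3987]
Step 18: x=[2.2963] v=[-0.1091]
Step 19: x=[2.3147] v=[0.1837]
First v>=0 after going negative at step 19, time=1.9000

Answer: 1.9000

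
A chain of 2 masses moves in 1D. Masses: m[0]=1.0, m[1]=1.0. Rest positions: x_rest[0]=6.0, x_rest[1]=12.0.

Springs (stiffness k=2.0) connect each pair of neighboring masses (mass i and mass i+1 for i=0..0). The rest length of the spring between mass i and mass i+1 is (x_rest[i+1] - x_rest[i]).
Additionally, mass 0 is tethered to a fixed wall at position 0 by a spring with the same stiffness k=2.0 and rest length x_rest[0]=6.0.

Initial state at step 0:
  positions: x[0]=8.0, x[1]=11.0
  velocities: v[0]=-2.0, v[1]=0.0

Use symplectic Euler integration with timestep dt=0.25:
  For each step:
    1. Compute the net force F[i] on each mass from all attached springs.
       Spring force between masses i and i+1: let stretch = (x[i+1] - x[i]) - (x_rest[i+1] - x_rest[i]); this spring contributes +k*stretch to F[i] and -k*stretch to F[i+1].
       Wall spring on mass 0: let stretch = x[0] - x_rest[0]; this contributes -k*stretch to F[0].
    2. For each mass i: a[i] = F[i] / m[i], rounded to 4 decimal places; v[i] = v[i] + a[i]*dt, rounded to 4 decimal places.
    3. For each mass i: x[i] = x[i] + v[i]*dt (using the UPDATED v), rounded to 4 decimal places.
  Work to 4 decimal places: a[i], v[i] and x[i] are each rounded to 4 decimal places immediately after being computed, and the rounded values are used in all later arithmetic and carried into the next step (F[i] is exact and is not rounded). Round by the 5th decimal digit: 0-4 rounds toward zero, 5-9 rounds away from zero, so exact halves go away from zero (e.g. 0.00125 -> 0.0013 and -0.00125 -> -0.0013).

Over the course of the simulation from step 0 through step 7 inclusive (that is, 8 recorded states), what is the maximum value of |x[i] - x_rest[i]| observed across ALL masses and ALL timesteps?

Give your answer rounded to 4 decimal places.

Answer: 2.6595

Derivation:
Step 0: x=[8.0000 11.0000] v=[-2.0000 0.0000]
Step 1: x=[6.8750 11.3750] v=[-4.5000 1.5000]
Step 2: x=[5.4531 11.9375] v=[-5.6875 2.2500]
Step 3: x=[4.1601 12.4395] v=[-5.1719 2.0078]
Step 4: x=[3.3820 12.6565] v=[-3.1123 0.8681]
Step 5: x=[3.3405 12.4642] v=[-0.1661 -0.7692]
Step 6: x=[4.0219 11.8814] v=[2.7255 -2.3311]
Step 7: x=[5.1830 11.0662] v=[4.6443 -3.2609]
Max displacement = 2.6595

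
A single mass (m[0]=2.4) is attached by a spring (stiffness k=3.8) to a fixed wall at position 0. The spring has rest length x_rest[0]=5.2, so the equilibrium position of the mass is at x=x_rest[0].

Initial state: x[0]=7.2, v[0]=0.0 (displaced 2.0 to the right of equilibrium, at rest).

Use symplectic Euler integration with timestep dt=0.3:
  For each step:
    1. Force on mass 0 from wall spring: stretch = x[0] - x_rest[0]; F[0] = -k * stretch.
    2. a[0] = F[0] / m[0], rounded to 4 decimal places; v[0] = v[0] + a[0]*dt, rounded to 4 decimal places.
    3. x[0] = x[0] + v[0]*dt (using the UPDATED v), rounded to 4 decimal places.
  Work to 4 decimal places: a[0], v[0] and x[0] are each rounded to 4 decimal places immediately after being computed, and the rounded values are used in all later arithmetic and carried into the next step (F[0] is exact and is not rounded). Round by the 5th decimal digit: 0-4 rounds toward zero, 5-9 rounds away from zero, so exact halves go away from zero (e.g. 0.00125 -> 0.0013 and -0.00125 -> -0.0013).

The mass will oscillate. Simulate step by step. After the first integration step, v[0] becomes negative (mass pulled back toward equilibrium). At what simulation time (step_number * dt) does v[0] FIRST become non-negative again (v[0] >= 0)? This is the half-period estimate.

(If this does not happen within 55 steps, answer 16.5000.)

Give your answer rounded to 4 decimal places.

Step 0: x=[7.2000] v=[0.0000]
Step 1: x=[6.9150] v=[-0.9500]
Step 2: x=[6.3856] v=[-1.7646]
Step 3: x=[5.6873] v=[-2.3278]
Step 4: x=[4.9195] v=[-2.5593]
Step 5: x=[4.1917] v=[-2.4261]
Step 6: x=[3.6075] v=[-1.9472]
Step 7: x=[3.2503] v=[-1.1908]
Step 8: x=[3.1709] v=[-0.2647]
Step 9: x=[3.3806] v=[0.6991]
First v>=0 after going negative at step 9, time=2.7000

Answer: 2.7000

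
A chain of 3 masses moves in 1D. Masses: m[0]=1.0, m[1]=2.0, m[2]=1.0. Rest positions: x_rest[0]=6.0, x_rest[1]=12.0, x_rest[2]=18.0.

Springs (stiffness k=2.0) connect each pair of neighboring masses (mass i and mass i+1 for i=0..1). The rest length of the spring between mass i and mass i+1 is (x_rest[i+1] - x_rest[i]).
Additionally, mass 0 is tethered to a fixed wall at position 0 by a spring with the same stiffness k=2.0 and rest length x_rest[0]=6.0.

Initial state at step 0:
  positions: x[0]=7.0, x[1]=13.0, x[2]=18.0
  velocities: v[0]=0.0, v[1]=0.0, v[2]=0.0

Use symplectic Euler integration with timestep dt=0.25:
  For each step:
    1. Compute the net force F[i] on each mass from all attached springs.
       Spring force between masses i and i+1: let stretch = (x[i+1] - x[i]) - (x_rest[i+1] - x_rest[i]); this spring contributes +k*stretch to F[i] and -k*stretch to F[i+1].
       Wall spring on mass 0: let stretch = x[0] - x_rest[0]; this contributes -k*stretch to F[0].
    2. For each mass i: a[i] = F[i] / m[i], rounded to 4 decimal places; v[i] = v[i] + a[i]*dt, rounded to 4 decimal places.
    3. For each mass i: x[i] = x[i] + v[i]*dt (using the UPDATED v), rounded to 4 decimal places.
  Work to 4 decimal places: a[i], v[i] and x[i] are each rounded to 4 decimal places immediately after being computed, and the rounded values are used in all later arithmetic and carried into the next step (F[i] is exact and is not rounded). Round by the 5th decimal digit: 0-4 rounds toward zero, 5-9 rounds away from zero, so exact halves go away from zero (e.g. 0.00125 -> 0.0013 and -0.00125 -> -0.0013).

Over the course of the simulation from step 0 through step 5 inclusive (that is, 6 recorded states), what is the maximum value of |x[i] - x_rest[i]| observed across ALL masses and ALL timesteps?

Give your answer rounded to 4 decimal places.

Answer: 1.1588

Derivation:
Step 0: x=[7.0000 13.0000 18.0000] v=[0.0000 0.0000 0.0000]
Step 1: x=[6.8750 12.9375 18.1250] v=[-0.5000 -0.2500 0.5000]
Step 2: x=[6.6484 12.8203 18.3516] v=[-0.9063 -0.4688 0.9063]
Step 3: x=[6.3623 12.6631 18.6368] v=[-1.1446 -0.6290 1.1407]
Step 4: x=[6.0685 12.4854 18.9253] v=[-1.1754 -0.7108 1.1539]
Step 5: x=[5.8182 12.3091 19.1588] v=[-1.0012 -0.7051 0.9340]
Max displacement = 1.1588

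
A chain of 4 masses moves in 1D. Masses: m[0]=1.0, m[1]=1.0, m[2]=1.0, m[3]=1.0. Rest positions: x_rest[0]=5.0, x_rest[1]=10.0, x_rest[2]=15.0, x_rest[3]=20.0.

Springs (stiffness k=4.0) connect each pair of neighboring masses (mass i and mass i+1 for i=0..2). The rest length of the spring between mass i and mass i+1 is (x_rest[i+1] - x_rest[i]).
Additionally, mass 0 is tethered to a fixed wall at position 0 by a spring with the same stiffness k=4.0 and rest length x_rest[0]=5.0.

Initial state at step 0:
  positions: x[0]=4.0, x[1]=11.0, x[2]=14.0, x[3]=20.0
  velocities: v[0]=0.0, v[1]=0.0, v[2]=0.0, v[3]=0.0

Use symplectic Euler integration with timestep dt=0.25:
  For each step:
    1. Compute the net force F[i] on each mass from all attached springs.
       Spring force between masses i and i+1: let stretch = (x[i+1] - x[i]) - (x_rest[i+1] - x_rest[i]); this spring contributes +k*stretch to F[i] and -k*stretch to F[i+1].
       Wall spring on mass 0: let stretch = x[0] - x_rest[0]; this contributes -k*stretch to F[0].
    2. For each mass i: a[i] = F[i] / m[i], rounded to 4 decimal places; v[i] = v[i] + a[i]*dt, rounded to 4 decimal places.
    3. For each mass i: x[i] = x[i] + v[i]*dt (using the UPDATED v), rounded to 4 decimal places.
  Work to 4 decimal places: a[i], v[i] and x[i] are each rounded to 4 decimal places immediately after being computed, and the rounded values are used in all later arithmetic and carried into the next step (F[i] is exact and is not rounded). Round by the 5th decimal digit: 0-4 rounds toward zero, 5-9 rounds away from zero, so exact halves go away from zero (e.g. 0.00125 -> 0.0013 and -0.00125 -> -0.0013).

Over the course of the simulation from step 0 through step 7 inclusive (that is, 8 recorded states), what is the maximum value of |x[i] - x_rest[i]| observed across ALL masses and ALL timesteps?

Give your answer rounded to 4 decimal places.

Answer: 1.3906

Derivation:
Step 0: x=[4.0000 11.0000 14.0000 20.0000] v=[0.0000 0.0000 0.0000 0.0000]
Step 1: x=[4.7500 10.0000 14.7500 19.7500] v=[3.0000 -4.0000 3.0000 -1.0000]
Step 2: x=[5.6250 8.8750 15.5625 19.5000] v=[3.5000 -4.5000 3.2500 -1.0000]
Step 3: x=[5.9063 8.6094 15.6875 19.5156] v=[1.1250 -1.0625 0.5000 0.0625]
Step 4: x=[5.3868 9.4375 15.0000 19.8242] v=[-2.0782 3.3125 -2.7500 1.2344]
Step 5: x=[4.5332 10.6436 14.1279 20.1768] v=[-3.4143 4.8243 -3.4883 1.4102]
Step 6: x=[4.0739 11.1932 13.8970 20.2671] v=[-1.8371 2.1982 -0.9237 0.3613]
Step 7: x=[4.3760 10.6389 14.5827 20.0149] v=[1.2083 -2.2173 2.7426 -1.0088]
Max displacement = 1.3906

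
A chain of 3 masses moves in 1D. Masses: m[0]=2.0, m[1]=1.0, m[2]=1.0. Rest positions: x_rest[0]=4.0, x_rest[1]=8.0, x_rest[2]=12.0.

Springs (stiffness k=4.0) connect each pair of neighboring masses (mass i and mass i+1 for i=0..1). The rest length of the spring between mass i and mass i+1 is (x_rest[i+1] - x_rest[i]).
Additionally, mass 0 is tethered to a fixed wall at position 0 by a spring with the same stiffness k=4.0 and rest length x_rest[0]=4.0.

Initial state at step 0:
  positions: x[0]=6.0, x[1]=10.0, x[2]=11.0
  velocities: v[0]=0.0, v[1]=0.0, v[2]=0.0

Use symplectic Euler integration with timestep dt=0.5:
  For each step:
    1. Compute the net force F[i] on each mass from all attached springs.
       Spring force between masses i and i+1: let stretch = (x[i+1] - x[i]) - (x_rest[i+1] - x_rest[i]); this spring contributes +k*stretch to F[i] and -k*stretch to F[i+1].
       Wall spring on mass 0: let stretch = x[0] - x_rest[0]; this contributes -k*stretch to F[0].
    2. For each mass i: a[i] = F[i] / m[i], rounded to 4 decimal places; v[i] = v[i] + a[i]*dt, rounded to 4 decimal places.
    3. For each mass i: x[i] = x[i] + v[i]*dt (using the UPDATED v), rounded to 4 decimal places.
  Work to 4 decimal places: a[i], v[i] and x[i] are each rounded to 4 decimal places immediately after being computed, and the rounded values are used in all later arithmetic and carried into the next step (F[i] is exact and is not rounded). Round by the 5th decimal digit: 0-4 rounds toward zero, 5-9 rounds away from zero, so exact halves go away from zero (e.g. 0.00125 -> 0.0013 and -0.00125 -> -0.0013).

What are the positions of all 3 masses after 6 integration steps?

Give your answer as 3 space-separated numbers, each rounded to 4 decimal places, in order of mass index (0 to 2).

Answer: 4.6250 8.7500 8.2500

Derivation:
Step 0: x=[6.0000 10.0000 11.0000] v=[0.0000 0.0000 0.0000]
Step 1: x=[5.0000 7.0000 14.0000] v=[-2.0000 -6.0000 6.0000]
Step 2: x=[2.5000 9.0000 14.0000] v=[-5.0000 4.0000 0.0000]
Step 3: x=[2.0000 9.5000 13.0000] v=[-1.0000 1.0000 -2.0000]
Step 4: x=[4.2500 6.0000 12.5000] v=[4.5000 -7.0000 -1.0000]
Step 5: x=[5.2500 7.2500 9.5000] v=[2.0000 2.5000 -6.0000]
Step 6: x=[4.6250 8.7500 8.2500] v=[-1.2500 3.0000 -2.5000]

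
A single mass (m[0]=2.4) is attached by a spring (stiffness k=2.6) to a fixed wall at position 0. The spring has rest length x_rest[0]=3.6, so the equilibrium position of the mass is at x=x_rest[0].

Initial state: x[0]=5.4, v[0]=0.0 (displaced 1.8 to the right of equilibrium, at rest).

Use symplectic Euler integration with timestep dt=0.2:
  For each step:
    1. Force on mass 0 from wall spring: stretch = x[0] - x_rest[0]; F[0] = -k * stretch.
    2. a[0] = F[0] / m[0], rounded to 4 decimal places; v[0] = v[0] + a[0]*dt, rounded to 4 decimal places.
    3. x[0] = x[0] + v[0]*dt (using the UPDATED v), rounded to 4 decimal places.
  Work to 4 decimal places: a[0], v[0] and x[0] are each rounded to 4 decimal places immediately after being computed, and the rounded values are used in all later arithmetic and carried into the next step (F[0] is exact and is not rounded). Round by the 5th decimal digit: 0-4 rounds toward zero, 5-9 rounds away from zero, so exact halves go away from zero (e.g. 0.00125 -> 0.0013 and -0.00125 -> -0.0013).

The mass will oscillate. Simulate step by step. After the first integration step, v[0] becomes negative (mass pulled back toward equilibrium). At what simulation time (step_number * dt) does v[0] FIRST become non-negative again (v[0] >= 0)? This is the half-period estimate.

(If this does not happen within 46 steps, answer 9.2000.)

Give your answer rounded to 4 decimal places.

Step 0: x=[5.4000] v=[0.0000]
Step 1: x=[5.3220] v=[-0.3900]
Step 2: x=[5.1694] v=[-0.7631]
Step 3: x=[4.9488] v=[-1.1031]
Step 4: x=[4.6697] v=[-1.3953]
Step 5: x=[4.3443] v=[-1.6271]
Step 6: x=[3.9866] v=[-1.7884]
Step 7: x=[3.6122] v=[-1.8722]
Step 8: x=[3.2372] v=[-1.8748]
Step 9: x=[2.8780] v=[-1.7962]
Step 10: x=[2.5500] v=[-1.6398]
Step 11: x=[2.2675] v=[-1.4123]
Step 12: x=[2.0428] v=[-1.1236]
Step 13: x=[1.8856] v=[-0.7862]
Step 14: x=[1.8027] v=[-0.4147]
Step 15: x=[1.7976] v=[-0.0253]
Step 16: x=[1.8706] v=[0.3652]
First v>=0 after going negative at step 16, time=3.2000

Answer: 3.2000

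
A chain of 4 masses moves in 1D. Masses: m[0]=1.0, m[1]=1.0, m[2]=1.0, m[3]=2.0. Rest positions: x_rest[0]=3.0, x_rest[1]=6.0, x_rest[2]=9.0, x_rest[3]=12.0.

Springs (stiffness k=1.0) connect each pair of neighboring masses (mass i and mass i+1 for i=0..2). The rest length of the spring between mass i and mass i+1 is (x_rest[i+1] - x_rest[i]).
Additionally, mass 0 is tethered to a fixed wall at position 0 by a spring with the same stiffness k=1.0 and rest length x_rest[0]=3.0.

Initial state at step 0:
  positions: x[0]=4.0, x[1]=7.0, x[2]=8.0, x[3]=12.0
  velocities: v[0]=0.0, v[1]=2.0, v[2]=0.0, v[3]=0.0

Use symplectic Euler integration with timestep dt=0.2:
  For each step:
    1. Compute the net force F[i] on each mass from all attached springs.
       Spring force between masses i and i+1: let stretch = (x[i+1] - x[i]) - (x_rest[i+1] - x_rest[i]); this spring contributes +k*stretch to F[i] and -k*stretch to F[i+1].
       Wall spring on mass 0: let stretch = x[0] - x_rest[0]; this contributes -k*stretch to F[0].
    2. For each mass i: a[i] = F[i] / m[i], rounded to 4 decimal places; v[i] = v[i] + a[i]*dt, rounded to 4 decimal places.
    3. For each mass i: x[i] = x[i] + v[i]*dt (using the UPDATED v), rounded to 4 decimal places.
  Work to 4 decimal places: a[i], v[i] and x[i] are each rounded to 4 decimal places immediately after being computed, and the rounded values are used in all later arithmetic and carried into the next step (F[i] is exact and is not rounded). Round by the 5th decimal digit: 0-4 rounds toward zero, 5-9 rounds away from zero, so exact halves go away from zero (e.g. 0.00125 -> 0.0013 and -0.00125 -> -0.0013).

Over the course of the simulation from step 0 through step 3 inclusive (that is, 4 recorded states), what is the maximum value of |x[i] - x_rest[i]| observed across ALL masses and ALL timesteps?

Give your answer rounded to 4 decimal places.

Answer: 1.6425

Derivation:
Step 0: x=[4.0000 7.0000 8.0000 12.0000] v=[0.0000 2.0000 0.0000 0.0000]
Step 1: x=[3.9600 7.3200 8.1200 11.9800] v=[-0.2000 1.6000 0.6000 -0.1000]
Step 2: x=[3.8960 7.5376 8.3624 11.9428] v=[-0.3200 1.0880 1.2120 -0.1860]
Step 3: x=[3.8218 7.6425 8.7150 11.8940] v=[-0.3709 0.5246 1.7631 -0.2440]
Max displacement = 1.6425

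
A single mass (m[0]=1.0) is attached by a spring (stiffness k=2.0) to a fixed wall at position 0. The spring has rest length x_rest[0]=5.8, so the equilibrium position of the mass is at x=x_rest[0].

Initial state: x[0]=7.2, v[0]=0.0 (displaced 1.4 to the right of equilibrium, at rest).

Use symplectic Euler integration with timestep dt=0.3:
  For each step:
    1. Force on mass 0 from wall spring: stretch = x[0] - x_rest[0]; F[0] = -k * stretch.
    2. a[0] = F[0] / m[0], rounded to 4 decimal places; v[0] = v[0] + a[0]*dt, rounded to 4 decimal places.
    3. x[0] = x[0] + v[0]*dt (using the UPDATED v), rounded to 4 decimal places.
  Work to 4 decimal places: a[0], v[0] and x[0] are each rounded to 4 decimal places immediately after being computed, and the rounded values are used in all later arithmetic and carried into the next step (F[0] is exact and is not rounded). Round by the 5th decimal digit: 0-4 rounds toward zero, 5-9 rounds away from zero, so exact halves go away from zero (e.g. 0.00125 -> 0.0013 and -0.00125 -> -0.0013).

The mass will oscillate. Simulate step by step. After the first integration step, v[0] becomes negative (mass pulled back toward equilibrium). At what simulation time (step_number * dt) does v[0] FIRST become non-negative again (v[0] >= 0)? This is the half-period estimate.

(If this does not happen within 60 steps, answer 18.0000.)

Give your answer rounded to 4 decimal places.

Answer: 2.4000

Derivation:
Step 0: x=[7.2000] v=[0.0000]
Step 1: x=[6.9480] v=[-0.8400]
Step 2: x=[6.4894] v=[-1.5288]
Step 3: x=[5.9067] v=[-1.9424]
Step 4: x=[5.3048] v=[-2.0064]
Step 5: x=[4.7920] v=[-1.7093]
Step 6: x=[4.4607] v=[-1.1045]
Step 7: x=[4.3704] v=[-0.3009]
Step 8: x=[4.5375] v=[0.5569]
First v>=0 after going negative at step 8, time=2.4000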